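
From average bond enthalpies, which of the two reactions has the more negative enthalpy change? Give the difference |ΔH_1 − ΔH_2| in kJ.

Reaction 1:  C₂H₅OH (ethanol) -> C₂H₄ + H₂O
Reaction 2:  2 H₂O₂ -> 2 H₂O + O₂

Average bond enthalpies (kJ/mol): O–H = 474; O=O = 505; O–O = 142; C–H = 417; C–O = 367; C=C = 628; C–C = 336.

Reaction 1:
  Bonds broken (reactants):
    C–C: 1 × 336 = 336
    C–H: 5 × 417 = 2085
    C–O: 1 × 367 = 367
    O–H: 1 × 474 = 474
    Σ(broken) = 3262 kJ
  Bonds formed (products):
    C–H: 4 × 417 = 1668
    C=C: 1 × 628 = 628
    O–H: 2 × 474 = 948
    Σ(formed) = 3244 kJ
  ΔH_1 = 3262 − 3244 = +18 kJ
Reaction 2:
  Bonds broken (reactants):
    O–H: 4 × 474 = 1896
    O–O: 2 × 142 = 284
    Σ(broken) = 2180 kJ
  Bonds formed (products):
    O–H: 4 × 474 = 1896
    O=O: 1 × 505 = 505
    Σ(formed) = 2401 kJ
  ΔH_2 = 2180 − 2401 = −221 kJ
ΔH_1 − ΔH_2 = +239 kJ, so reaction 2 has the more negative ΔH; |ΔH_1 − ΔH_2| = 239 kJ.

Reaction 2, by 239 kJ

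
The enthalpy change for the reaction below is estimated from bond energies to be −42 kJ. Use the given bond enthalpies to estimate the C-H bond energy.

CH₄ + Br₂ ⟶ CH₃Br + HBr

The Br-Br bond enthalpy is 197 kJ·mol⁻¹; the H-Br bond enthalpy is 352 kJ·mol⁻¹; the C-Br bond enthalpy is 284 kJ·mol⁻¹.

Let D be the C-H bond energy.
Σ(broken) = 1×197 + 4×D = 197 + 4D
Σ(formed) = 1×284 + 3×D + 1×352 = 636 + 3D
ΔH = Σ(broken) − Σ(formed) = (197 + 4D) − (636 + 3D) = −439 + D
Setting this equal to −42 kJ gives D = 397 kJ/mol.

D(C-H) ≈ 397 kJ/mol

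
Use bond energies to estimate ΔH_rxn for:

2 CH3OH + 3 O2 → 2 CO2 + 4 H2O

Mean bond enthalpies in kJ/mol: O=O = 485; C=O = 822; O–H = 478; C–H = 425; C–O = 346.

ΔH ≈ −1459 kJ

Bonds broken (reactants):
  C–H: 6 × 425 = 2550
  C–O: 2 × 346 = 692
  O–H: 2 × 478 = 956
  O=O: 3 × 485 = 1455
  Σ(broken) = 5653 kJ
Bonds formed (products):
  C=O: 4 × 822 = 3288
  O–H: 8 × 478 = 3824
  Σ(formed) = 7112 kJ
ΔH = Σ(broken) − Σ(formed) = 5653 − 7112 = −1459 kJ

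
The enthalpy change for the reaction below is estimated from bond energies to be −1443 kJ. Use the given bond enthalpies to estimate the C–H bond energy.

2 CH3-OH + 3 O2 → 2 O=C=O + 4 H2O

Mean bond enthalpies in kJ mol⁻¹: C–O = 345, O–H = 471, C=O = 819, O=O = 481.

D(C–H) ≈ 421 kJ/mol

Let D be the C–H bond energy.
Σ(broken) = 6×D + 2×345 + 2×471 + 3×481 = 3075 + 6D
Σ(formed) = 4×819 + 8×471 = 7044
ΔH = Σ(broken) − Σ(formed) = (3075 + 6D) − (7044) = −3969 + 6D
Setting this equal to −1443 kJ gives 6D = 2526, so D = 421 kJ/mol.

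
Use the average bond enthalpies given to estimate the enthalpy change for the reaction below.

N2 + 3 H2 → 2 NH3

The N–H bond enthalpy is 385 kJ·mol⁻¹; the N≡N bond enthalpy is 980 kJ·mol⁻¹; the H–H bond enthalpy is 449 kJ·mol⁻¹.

ΔH ≈ +17 kJ

Bonds broken (reactants):
  H–H: 3 × 449 = 1347
  N≡N: 1 × 980 = 980
  Σ(broken) = 2327 kJ
Bonds formed (products):
  N–H: 6 × 385 = 2310
  Σ(formed) = 2310 kJ
ΔH = Σ(broken) − Σ(formed) = 2327 − 2310 = +17 kJ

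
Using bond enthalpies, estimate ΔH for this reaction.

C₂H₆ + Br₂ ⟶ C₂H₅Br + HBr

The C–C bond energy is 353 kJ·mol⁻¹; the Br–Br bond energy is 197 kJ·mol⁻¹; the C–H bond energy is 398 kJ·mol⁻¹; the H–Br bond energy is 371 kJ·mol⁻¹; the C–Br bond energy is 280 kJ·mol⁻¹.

ΔH ≈ −56 kJ

Bonds broken (reactants):
  Br–Br: 1 × 197 = 197
  C–C: 1 × 353 = 353
  C–H: 6 × 398 = 2388
  Σ(broken) = 2938 kJ
Bonds formed (products):
  C–Br: 1 × 280 = 280
  C–C: 1 × 353 = 353
  C–H: 5 × 398 = 1990
  H–Br: 1 × 371 = 371
  Σ(formed) = 2994 kJ
ΔH = Σ(broken) − Σ(formed) = 2938 − 2994 = −56 kJ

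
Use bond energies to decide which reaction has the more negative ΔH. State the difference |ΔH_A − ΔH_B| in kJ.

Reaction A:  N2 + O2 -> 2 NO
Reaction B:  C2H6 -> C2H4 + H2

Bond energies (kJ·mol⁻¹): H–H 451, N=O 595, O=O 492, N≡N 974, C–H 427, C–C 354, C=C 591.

Reaction A:
  Bonds broken (reactants):
    N≡N: 1 × 974 = 974
    O=O: 1 × 492 = 492
    Σ(broken) = 1466 kJ
  Bonds formed (products):
    N=O: 2 × 595 = 1190
    Σ(formed) = 1190 kJ
  ΔH_A = 1466 − 1190 = +276 kJ
Reaction B:
  Bonds broken (reactants):
    C–C: 1 × 354 = 354
    C–H: 6 × 427 = 2562
    Σ(broken) = 2916 kJ
  Bonds formed (products):
    C–H: 4 × 427 = 1708
    C=C: 1 × 591 = 591
    H–H: 1 × 451 = 451
    Σ(formed) = 2750 kJ
  ΔH_B = 2916 − 2750 = +166 kJ
ΔH_A − ΔH_B = +110 kJ, so reaction B has the more negative ΔH; |ΔH_A − ΔH_B| = 110 kJ.

Reaction B, by 110 kJ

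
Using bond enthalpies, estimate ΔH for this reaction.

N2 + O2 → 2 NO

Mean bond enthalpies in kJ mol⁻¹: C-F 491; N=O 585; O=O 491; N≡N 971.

Bonds broken (reactants):
  N≡N: 1 × 971 = 971
  O=O: 1 × 491 = 491
  Σ(broken) = 1462 kJ
Bonds formed (products):
  N=O: 2 × 585 = 1170
  Σ(formed) = 1170 kJ
ΔH = Σ(broken) − Σ(formed) = 1462 − 1170 = +292 kJ

ΔH ≈ +292 kJ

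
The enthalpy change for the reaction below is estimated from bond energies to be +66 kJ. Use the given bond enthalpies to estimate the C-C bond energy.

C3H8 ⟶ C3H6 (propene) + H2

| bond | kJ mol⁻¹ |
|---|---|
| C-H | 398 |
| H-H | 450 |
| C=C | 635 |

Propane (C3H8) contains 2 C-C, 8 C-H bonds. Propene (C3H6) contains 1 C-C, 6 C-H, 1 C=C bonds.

Let D be the C-C bond energy.
Σ(broken) = 2×D + 8×398 = 3184 + 2D
Σ(formed) = 1×D + 6×398 + 1×635 + 1×450 = 3473 + D
ΔH = Σ(broken) − Σ(formed) = (3184 + 2D) − (3473 + D) = −289 + D
Setting this equal to +66 kJ gives D = 355 kJ/mol.

D(C-C) ≈ 355 kJ/mol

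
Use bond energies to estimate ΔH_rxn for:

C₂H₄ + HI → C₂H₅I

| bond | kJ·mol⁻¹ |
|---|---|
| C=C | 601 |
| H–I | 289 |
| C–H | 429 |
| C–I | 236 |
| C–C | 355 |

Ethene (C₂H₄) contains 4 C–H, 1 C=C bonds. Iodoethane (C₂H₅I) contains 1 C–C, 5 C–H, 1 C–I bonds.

ΔH ≈ −130 kJ

Bonds broken (reactants):
  C–H: 4 × 429 = 1716
  C=C: 1 × 601 = 601
  H–I: 1 × 289 = 289
  Σ(broken) = 2606 kJ
Bonds formed (products):
  C–C: 1 × 355 = 355
  C–H: 5 × 429 = 2145
  C–I: 1 × 236 = 236
  Σ(formed) = 2736 kJ
ΔH = Σ(broken) − Σ(formed) = 2606 − 2736 = −130 kJ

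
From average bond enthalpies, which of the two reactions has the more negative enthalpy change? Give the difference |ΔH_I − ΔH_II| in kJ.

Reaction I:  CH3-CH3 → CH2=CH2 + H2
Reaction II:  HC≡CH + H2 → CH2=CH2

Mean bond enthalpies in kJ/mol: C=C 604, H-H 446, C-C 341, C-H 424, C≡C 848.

Reaction I:
  Bonds broken (reactants):
    C-C: 1 × 341 = 341
    C-H: 6 × 424 = 2544
    Σ(broken) = 2885 kJ
  Bonds formed (products):
    C-H: 4 × 424 = 1696
    C=C: 1 × 604 = 604
    H-H: 1 × 446 = 446
    Σ(formed) = 2746 kJ
  ΔH_I = 2885 − 2746 = +139 kJ
Reaction II:
  Bonds broken (reactants):
    C≡C: 1 × 848 = 848
    C-H: 2 × 424 = 848
    H-H: 1 × 446 = 446
    Σ(broken) = 2142 kJ
  Bonds formed (products):
    C-H: 4 × 424 = 1696
    C=C: 1 × 604 = 604
    Σ(formed) = 2300 kJ
  ΔH_II = 2142 − 2300 = −158 kJ
ΔH_I − ΔH_II = +297 kJ, so reaction II has the more negative ΔH; |ΔH_I − ΔH_II| = 297 kJ.

Reaction II, by 297 kJ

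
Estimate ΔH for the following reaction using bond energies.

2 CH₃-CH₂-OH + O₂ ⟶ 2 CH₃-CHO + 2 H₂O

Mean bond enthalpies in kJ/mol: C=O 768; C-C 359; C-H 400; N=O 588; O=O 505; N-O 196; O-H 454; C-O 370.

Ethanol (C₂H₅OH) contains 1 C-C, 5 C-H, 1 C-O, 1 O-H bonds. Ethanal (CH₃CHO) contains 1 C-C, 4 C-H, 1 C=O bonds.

ΔH ≈ −399 kJ

Bonds broken (reactants):
  C-C: 2 × 359 = 718
  C-H: 10 × 400 = 4000
  C-O: 2 × 370 = 740
  O-H: 2 × 454 = 908
  O=O: 1 × 505 = 505
  Σ(broken) = 6871 kJ
Bonds formed (products):
  C-C: 2 × 359 = 718
  C-H: 8 × 400 = 3200
  C=O: 2 × 768 = 1536
  O-H: 4 × 454 = 1816
  Σ(formed) = 7270 kJ
ΔH = Σ(broken) − Σ(formed) = 6871 − 7270 = −399 kJ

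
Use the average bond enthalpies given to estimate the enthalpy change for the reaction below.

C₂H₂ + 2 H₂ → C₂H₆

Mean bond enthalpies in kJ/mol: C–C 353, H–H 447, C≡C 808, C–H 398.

Bonds broken (reactants):
  C≡C: 1 × 808 = 808
  C–H: 2 × 398 = 796
  H–H: 2 × 447 = 894
  Σ(broken) = 2498 kJ
Bonds formed (products):
  C–C: 1 × 353 = 353
  C–H: 6 × 398 = 2388
  Σ(formed) = 2741 kJ
ΔH = Σ(broken) − Σ(formed) = 2498 − 2741 = −243 kJ

ΔH ≈ −243 kJ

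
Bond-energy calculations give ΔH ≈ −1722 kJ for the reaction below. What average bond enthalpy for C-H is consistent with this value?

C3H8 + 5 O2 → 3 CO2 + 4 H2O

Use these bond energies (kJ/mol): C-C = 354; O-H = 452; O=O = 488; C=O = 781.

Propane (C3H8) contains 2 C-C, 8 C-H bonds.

Let D be the C-H bond energy.
Σ(broken) = 2×354 + 8×D + 5×488 = 3148 + 8D
Σ(formed) = 6×781 + 8×452 = 8302
ΔH = Σ(broken) − Σ(formed) = (3148 + 8D) − (8302) = −5154 + 8D
Setting this equal to −1722 kJ gives 8D = 3432, so D = 429 kJ/mol.

D(C-H) ≈ 429 kJ/mol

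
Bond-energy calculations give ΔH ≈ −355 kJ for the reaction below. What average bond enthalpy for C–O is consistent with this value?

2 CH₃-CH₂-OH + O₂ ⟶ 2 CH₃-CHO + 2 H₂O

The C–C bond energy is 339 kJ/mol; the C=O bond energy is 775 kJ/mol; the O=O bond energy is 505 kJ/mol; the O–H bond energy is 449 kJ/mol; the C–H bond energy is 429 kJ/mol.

D(C–O) ≈ 365 kJ/mol

Let D be the C–O bond energy.
Σ(broken) = 2×339 + 10×429 + 2×D + 2×449 + 1×505 = 6371 + 2D
Σ(formed) = 2×339 + 8×429 + 2×775 + 4×449 = 7456
ΔH = Σ(broken) − Σ(formed) = (6371 + 2D) − (7456) = −1085 + 2D
Setting this equal to −355 kJ gives 2D = 730, so D = 365 kJ/mol.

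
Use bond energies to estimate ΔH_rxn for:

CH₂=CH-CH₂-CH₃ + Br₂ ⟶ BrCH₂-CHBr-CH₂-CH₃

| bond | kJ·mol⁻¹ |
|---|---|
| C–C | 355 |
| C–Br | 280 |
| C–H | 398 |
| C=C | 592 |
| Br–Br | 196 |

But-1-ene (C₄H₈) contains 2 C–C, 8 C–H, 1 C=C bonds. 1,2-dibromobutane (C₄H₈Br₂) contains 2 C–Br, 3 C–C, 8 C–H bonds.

ΔH ≈ −127 kJ

Bonds broken (reactants):
  Br–Br: 1 × 196 = 196
  C–C: 2 × 355 = 710
  C–H: 8 × 398 = 3184
  C=C: 1 × 592 = 592
  Σ(broken) = 4682 kJ
Bonds formed (products):
  C–Br: 2 × 280 = 560
  C–C: 3 × 355 = 1065
  C–H: 8 × 398 = 3184
  Σ(formed) = 4809 kJ
ΔH = Σ(broken) − Σ(formed) = 4682 − 4809 = −127 kJ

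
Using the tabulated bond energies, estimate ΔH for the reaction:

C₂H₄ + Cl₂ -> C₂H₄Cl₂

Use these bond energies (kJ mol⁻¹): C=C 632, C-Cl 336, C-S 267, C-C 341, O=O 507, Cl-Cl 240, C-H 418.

ΔH ≈ −141 kJ

Bonds broken (reactants):
  C-H: 4 × 418 = 1672
  C=C: 1 × 632 = 632
  Cl-Cl: 1 × 240 = 240
  Σ(broken) = 2544 kJ
Bonds formed (products):
  C-C: 1 × 341 = 341
  C-Cl: 2 × 336 = 672
  C-H: 4 × 418 = 1672
  Σ(formed) = 2685 kJ
ΔH = Σ(broken) − Σ(formed) = 2544 − 2685 = −141 kJ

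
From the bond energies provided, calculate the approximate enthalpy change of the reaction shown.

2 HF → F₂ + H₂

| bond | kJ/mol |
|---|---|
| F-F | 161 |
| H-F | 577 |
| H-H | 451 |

Bonds broken (reactants):
  H-F: 2 × 577 = 1154
  Σ(broken) = 1154 kJ
Bonds formed (products):
  F-F: 1 × 161 = 161
  H-H: 1 × 451 = 451
  Σ(formed) = 612 kJ
ΔH = Σ(broken) − Σ(formed) = 1154 − 612 = +542 kJ

ΔH ≈ +542 kJ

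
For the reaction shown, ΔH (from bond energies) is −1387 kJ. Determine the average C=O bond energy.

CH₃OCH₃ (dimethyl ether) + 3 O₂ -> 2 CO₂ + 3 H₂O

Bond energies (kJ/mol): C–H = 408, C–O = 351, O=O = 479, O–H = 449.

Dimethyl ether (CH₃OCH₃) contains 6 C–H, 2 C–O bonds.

Let D be the C=O bond energy.
Σ(broken) = 6×408 + 2×351 + 3×479 = 4587
Σ(formed) = 4×D + 6×449 = 2694 + 4D
ΔH = Σ(broken) − Σ(formed) = (4587) − (2694 + 4D) = +1893 − 4D
Setting this equal to −1387 kJ gives 4D = 3280, so D = 820 kJ/mol.

D(C=O) ≈ 820 kJ/mol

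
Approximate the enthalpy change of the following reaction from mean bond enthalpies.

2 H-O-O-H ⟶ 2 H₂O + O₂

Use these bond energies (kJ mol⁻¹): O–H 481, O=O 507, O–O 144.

ΔH ≈ −219 kJ

Bonds broken (reactants):
  O–H: 4 × 481 = 1924
  O–O: 2 × 144 = 288
  Σ(broken) = 2212 kJ
Bonds formed (products):
  O–H: 4 × 481 = 1924
  O=O: 1 × 507 = 507
  Σ(formed) = 2431 kJ
ΔH = Σ(broken) − Σ(formed) = 2212 − 2431 = −219 kJ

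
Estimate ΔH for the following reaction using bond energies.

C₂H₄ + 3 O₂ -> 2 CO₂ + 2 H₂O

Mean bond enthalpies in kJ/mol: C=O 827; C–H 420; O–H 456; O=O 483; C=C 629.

Bonds broken (reactants):
  C–H: 4 × 420 = 1680
  C=C: 1 × 629 = 629
  O=O: 3 × 483 = 1449
  Σ(broken) = 3758 kJ
Bonds formed (products):
  C=O: 4 × 827 = 3308
  O–H: 4 × 456 = 1824
  Σ(formed) = 5132 kJ
ΔH = Σ(broken) − Σ(formed) = 3758 − 5132 = −1374 kJ

ΔH ≈ −1374 kJ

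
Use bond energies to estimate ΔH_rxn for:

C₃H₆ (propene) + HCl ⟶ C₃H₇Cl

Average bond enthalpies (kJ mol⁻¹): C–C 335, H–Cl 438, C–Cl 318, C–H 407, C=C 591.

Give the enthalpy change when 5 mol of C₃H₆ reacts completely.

Bonds broken (reactants):
  C–C: 1 × 335 = 335
  C–H: 6 × 407 = 2442
  C=C: 1 × 591 = 591
  H–Cl: 1 × 438 = 438
  Σ(broken) = 3806 kJ
Bonds formed (products):
  C–C: 2 × 335 = 670
  C–Cl: 1 × 318 = 318
  C–H: 7 × 407 = 2849
  Σ(formed) = 3837 kJ
ΔH = Σ(broken) − Σ(formed) = 3806 − 3837 = −31 kJ
For 5× the reaction as written: 5 × (−31) = −155 kJ

ΔH = −155 kJ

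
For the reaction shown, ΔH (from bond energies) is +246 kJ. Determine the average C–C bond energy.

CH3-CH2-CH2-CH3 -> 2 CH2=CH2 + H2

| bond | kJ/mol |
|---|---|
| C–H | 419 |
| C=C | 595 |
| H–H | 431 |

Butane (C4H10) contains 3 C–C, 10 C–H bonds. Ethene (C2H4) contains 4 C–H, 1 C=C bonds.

Let D be the C–C bond energy.
Σ(broken) = 3×D + 10×419 = 4190 + 3D
Σ(formed) = 8×419 + 2×595 + 1×431 = 4973
ΔH = Σ(broken) − Σ(formed) = (4190 + 3D) − (4973) = −783 + 3D
Setting this equal to +246 kJ gives 3D = 1029, so D = 343 kJ/mol.

D(C–C) ≈ 343 kJ/mol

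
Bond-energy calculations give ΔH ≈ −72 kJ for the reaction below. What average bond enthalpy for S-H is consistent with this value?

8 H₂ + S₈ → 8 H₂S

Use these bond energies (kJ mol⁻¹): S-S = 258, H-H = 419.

Let D be the S-H bond energy.
Σ(broken) = 8×419 + 8×258 = 5416
Σ(formed) = 16×D = 16D
ΔH = Σ(broken) − Σ(formed) = (5416) − (16D) = +5416 − 16D
Setting this equal to −72 kJ gives 16D = 5488, so D = 343 kJ/mol.

D(S-H) ≈ 343 kJ/mol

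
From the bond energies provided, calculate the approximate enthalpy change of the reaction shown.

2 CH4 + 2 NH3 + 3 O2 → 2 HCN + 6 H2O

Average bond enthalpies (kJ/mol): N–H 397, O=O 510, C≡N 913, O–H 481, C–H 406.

ΔH ≈ −1250 kJ

Bonds broken (reactants):
  C–H: 8 × 406 = 3248
  N–H: 6 × 397 = 2382
  O=O: 3 × 510 = 1530
  Σ(broken) = 7160 kJ
Bonds formed (products):
  C≡N: 2 × 913 = 1826
  C–H: 2 × 406 = 812
  O–H: 12 × 481 = 5772
  Σ(formed) = 8410 kJ
ΔH = Σ(broken) − Σ(formed) = 7160 − 8410 = −1250 kJ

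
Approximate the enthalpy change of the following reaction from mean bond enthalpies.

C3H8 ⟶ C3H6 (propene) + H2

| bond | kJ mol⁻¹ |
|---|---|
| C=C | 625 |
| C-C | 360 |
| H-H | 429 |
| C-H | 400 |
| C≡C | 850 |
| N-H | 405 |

Bonds broken (reactants):
  C-C: 2 × 360 = 720
  C-H: 8 × 400 = 3200
  Σ(broken) = 3920 kJ
Bonds formed (products):
  C-C: 1 × 360 = 360
  C-H: 6 × 400 = 2400
  C=C: 1 × 625 = 625
  H-H: 1 × 429 = 429
  Σ(formed) = 3814 kJ
ΔH = Σ(broken) − Σ(formed) = 3920 − 3814 = +106 kJ

ΔH ≈ +106 kJ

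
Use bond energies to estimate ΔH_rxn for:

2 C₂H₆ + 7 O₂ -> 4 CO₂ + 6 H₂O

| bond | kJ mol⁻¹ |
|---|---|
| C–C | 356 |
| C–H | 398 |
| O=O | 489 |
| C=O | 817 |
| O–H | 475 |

Bonds broken (reactants):
  C–C: 2 × 356 = 712
  C–H: 12 × 398 = 4776
  O=O: 7 × 489 = 3423
  Σ(broken) = 8911 kJ
Bonds formed (products):
  C=O: 8 × 817 = 6536
  O–H: 12 × 475 = 5700
  Σ(formed) = 12236 kJ
ΔH = Σ(broken) − Σ(formed) = 8911 − 12236 = −3325 kJ

ΔH ≈ −3325 kJ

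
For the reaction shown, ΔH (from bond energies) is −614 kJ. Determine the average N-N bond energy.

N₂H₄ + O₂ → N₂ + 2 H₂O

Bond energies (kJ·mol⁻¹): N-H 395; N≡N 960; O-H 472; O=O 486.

Let D be the N-N bond energy.
Σ(broken) = 4×395 + 1×D + 1×486 = 2066 + D
Σ(formed) = 1×960 + 4×472 = 2848
ΔH = Σ(broken) − Σ(formed) = (2066 + D) − (2848) = −782 + D
Setting this equal to −614 kJ gives D = 168 kJ/mol.

D(N-N) ≈ 168 kJ/mol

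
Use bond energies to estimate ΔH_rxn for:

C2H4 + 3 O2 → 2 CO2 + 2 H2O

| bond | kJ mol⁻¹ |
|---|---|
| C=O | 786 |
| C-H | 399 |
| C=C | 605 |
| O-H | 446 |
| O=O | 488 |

Bonds broken (reactants):
  C-H: 4 × 399 = 1596
  C=C: 1 × 605 = 605
  O=O: 3 × 488 = 1464
  Σ(broken) = 3665 kJ
Bonds formed (products):
  C=O: 4 × 786 = 3144
  O-H: 4 × 446 = 1784
  Σ(formed) = 4928 kJ
ΔH = Σ(broken) − Σ(formed) = 3665 − 4928 = −1263 kJ

ΔH ≈ −1263 kJ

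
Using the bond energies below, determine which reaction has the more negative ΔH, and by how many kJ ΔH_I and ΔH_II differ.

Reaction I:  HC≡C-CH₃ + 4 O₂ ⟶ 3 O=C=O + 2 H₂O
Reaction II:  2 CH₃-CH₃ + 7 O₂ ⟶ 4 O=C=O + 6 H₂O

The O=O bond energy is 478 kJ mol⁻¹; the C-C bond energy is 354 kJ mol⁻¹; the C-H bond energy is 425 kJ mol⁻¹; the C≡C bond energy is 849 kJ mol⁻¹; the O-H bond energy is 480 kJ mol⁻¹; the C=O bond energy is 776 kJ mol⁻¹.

Reaction I:
  Bonds broken (reactants):
    C≡C: 1 × 849 = 849
    C-C: 1 × 354 = 354
    C-H: 4 × 425 = 1700
    O=O: 4 × 478 = 1912
    Σ(broken) = 4815 kJ
  Bonds formed (products):
    C=O: 6 × 776 = 4656
    O-H: 4 × 480 = 1920
    Σ(formed) = 6576 kJ
  ΔH_I = 4815 − 6576 = −1761 kJ
Reaction II:
  Bonds broken (reactants):
    C-C: 2 × 354 = 708
    C-H: 12 × 425 = 5100
    O=O: 7 × 478 = 3346
    Σ(broken) = 9154 kJ
  Bonds formed (products):
    C=O: 8 × 776 = 6208
    O-H: 12 × 480 = 5760
    Σ(formed) = 11968 kJ
  ΔH_II = 9154 − 11968 = −2814 kJ
ΔH_I − ΔH_II = +1053 kJ, so reaction II has the more negative ΔH; |ΔH_I − ΔH_II| = 1053 kJ.

Reaction II, by 1053 kJ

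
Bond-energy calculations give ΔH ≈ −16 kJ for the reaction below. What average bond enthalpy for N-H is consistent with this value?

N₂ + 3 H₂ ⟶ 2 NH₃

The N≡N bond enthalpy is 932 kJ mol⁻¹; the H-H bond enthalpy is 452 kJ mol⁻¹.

Let D be the N-H bond energy.
Σ(broken) = 3×452 + 1×932 = 2288
Σ(formed) = 6×D = 6D
ΔH = Σ(broken) − Σ(formed) = (2288) − (6D) = +2288 − 6D
Setting this equal to −16 kJ gives 6D = 2304, so D = 384 kJ/mol.

D(N-H) ≈ 384 kJ/mol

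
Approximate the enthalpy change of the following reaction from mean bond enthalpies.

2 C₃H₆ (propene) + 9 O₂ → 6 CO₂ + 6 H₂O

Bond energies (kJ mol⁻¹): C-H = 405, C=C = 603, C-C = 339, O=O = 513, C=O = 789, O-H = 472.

ΔH ≈ −3771 kJ

Bonds broken (reactants):
  C-C: 2 × 339 = 678
  C-H: 12 × 405 = 4860
  C=C: 2 × 603 = 1206
  O=O: 9 × 513 = 4617
  Σ(broken) = 11361 kJ
Bonds formed (products):
  C=O: 12 × 789 = 9468
  O-H: 12 × 472 = 5664
  Σ(formed) = 15132 kJ
ΔH = Σ(broken) − Σ(formed) = 11361 − 15132 = −3771 kJ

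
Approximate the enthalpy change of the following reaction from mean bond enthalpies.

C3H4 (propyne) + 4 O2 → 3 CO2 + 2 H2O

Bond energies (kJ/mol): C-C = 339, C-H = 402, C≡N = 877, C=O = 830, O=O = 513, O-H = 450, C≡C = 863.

ΔH ≈ −1918 kJ

Bonds broken (reactants):
  C≡C: 1 × 863 = 863
  C-C: 1 × 339 = 339
  C-H: 4 × 402 = 1608
  O=O: 4 × 513 = 2052
  Σ(broken) = 4862 kJ
Bonds formed (products):
  C=O: 6 × 830 = 4980
  O-H: 4 × 450 = 1800
  Σ(formed) = 6780 kJ
ΔH = Σ(broken) − Σ(formed) = 4862 − 6780 = −1918 kJ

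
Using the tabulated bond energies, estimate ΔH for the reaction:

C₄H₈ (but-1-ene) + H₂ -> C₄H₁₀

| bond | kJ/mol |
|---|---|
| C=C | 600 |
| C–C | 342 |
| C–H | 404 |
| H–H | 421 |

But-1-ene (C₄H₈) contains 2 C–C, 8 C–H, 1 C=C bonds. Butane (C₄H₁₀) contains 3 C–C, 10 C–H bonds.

Bonds broken (reactants):
  C–C: 2 × 342 = 684
  C–H: 8 × 404 = 3232
  C=C: 1 × 600 = 600
  H–H: 1 × 421 = 421
  Σ(broken) = 4937 kJ
Bonds formed (products):
  C–C: 3 × 342 = 1026
  C–H: 10 × 404 = 4040
  Σ(formed) = 5066 kJ
ΔH = Σ(broken) − Σ(formed) = 4937 − 5066 = −129 kJ

ΔH ≈ −129 kJ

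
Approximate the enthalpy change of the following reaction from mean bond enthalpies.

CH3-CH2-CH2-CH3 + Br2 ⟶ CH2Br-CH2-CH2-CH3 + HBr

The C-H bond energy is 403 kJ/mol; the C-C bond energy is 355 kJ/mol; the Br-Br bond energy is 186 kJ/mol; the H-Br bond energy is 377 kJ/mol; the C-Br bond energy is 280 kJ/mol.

Bonds broken (reactants):
  Br-Br: 1 × 186 = 186
  C-C: 3 × 355 = 1065
  C-H: 10 × 403 = 4030
  Σ(broken) = 5281 kJ
Bonds formed (products):
  C-Br: 1 × 280 = 280
  C-C: 3 × 355 = 1065
  C-H: 9 × 403 = 3627
  H-Br: 1 × 377 = 377
  Σ(formed) = 5349 kJ
ΔH = Σ(broken) − Σ(formed) = 5281 − 5349 = −68 kJ

ΔH ≈ −68 kJ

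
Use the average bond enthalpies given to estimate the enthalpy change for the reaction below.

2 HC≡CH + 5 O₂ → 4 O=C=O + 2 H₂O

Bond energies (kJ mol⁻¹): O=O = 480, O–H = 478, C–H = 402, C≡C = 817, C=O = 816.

Bonds broken (reactants):
  C≡C: 2 × 817 = 1634
  C–H: 4 × 402 = 1608
  O=O: 5 × 480 = 2400
  Σ(broken) = 5642 kJ
Bonds formed (products):
  C=O: 8 × 816 = 6528
  O–H: 4 × 478 = 1912
  Σ(formed) = 8440 kJ
ΔH = Σ(broken) − Σ(formed) = 5642 − 8440 = −2798 kJ

ΔH ≈ −2798 kJ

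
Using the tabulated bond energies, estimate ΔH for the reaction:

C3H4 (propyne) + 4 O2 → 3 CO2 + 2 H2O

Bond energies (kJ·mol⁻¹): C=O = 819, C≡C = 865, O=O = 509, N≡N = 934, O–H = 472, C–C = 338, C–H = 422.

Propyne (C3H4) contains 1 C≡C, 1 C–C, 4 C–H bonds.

ΔH ≈ −1875 kJ

Bonds broken (reactants):
  C≡C: 1 × 865 = 865
  C–C: 1 × 338 = 338
  C–H: 4 × 422 = 1688
  O=O: 4 × 509 = 2036
  Σ(broken) = 4927 kJ
Bonds formed (products):
  C=O: 6 × 819 = 4914
  O–H: 4 × 472 = 1888
  Σ(formed) = 6802 kJ
ΔH = Σ(broken) − Σ(formed) = 4927 − 6802 = −1875 kJ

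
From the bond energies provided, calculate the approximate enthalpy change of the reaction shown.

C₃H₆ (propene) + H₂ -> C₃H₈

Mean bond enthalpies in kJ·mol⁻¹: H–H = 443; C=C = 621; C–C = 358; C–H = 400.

Bonds broken (reactants):
  C–C: 1 × 358 = 358
  C–H: 6 × 400 = 2400
  C=C: 1 × 621 = 621
  H–H: 1 × 443 = 443
  Σ(broken) = 3822 kJ
Bonds formed (products):
  C–C: 2 × 358 = 716
  C–H: 8 × 400 = 3200
  Σ(formed) = 3916 kJ
ΔH = Σ(broken) − Σ(formed) = 3822 − 3916 = −94 kJ

ΔH ≈ −94 kJ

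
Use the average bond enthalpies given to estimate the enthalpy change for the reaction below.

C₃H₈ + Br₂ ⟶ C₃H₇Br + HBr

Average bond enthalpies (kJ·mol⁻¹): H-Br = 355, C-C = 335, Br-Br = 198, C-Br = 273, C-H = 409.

ΔH ≈ −21 kJ

Bonds broken (reactants):
  Br-Br: 1 × 198 = 198
  C-C: 2 × 335 = 670
  C-H: 8 × 409 = 3272
  Σ(broken) = 4140 kJ
Bonds formed (products):
  C-Br: 1 × 273 = 273
  C-C: 2 × 335 = 670
  C-H: 7 × 409 = 2863
  H-Br: 1 × 355 = 355
  Σ(formed) = 4161 kJ
ΔH = Σ(broken) − Σ(formed) = 4140 − 4161 = −21 kJ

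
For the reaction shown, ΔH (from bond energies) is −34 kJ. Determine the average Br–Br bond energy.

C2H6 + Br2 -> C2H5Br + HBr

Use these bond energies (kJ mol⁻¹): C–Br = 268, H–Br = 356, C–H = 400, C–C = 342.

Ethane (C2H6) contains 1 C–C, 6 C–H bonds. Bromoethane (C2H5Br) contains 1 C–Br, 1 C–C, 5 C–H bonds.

D(Br–Br) ≈ 190 kJ/mol

Let D be the Br–Br bond energy.
Σ(broken) = 1×D + 1×342 + 6×400 = 2742 + D
Σ(formed) = 1×268 + 1×342 + 5×400 + 1×356 = 2966
ΔH = Σ(broken) − Σ(formed) = (2742 + D) − (2966) = −224 + D
Setting this equal to −34 kJ gives D = 190 kJ/mol.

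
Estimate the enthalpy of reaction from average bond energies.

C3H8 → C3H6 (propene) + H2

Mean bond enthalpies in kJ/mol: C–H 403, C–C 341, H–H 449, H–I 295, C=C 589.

ΔH ≈ +109 kJ

Bonds broken (reactants):
  C–C: 2 × 341 = 682
  C–H: 8 × 403 = 3224
  Σ(broken) = 3906 kJ
Bonds formed (products):
  C–C: 1 × 341 = 341
  C–H: 6 × 403 = 2418
  C=C: 1 × 589 = 589
  H–H: 1 × 449 = 449
  Σ(formed) = 3797 kJ
ΔH = Σ(broken) − Σ(formed) = 3906 − 3797 = +109 kJ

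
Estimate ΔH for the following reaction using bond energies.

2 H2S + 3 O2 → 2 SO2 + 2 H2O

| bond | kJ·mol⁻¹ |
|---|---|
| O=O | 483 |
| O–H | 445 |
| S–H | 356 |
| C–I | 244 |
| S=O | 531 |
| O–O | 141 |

ΔH ≈ −1031 kJ

Bonds broken (reactants):
  O=O: 3 × 483 = 1449
  S–H: 4 × 356 = 1424
  Σ(broken) = 2873 kJ
Bonds formed (products):
  O–H: 4 × 445 = 1780
  S=O: 4 × 531 = 2124
  Σ(formed) = 3904 kJ
ΔH = Σ(broken) − Σ(formed) = 2873 − 3904 = −1031 kJ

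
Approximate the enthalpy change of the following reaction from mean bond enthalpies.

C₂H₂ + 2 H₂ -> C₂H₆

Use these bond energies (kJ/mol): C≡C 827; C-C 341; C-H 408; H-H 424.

Bonds broken (reactants):
  C≡C: 1 × 827 = 827
  C-H: 2 × 408 = 816
  H-H: 2 × 424 = 848
  Σ(broken) = 2491 kJ
Bonds formed (products):
  C-C: 1 × 341 = 341
  C-H: 6 × 408 = 2448
  Σ(formed) = 2789 kJ
ΔH = Σ(broken) − Σ(formed) = 2491 − 2789 = −298 kJ

ΔH ≈ −298 kJ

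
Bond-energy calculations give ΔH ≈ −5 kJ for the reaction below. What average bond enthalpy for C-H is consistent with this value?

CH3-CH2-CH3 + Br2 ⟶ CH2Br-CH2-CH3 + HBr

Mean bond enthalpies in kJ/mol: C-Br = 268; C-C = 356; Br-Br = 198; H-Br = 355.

Let D be the C-H bond energy.
Σ(broken) = 1×198 + 2×356 + 8×D = 910 + 8D
Σ(formed) = 1×268 + 2×356 + 7×D + 1×355 = 1335 + 7D
ΔH = Σ(broken) − Σ(formed) = (910 + 8D) − (1335 + 7D) = −425 + D
Setting this equal to −5 kJ gives D = 420 kJ/mol.

D(C-H) ≈ 420 kJ/mol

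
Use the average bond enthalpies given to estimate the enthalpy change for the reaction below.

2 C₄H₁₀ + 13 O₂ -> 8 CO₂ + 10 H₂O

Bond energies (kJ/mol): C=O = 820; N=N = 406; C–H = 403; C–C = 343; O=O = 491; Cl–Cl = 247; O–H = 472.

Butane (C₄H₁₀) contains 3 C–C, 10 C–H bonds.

ΔH ≈ −6059 kJ

Bonds broken (reactants):
  C–C: 6 × 343 = 2058
  C–H: 20 × 403 = 8060
  O=O: 13 × 491 = 6383
  Σ(broken) = 16501 kJ
Bonds formed (products):
  C=O: 16 × 820 = 13120
  O–H: 20 × 472 = 9440
  Σ(formed) = 22560 kJ
ΔH = Σ(broken) − Σ(formed) = 16501 − 22560 = −6059 kJ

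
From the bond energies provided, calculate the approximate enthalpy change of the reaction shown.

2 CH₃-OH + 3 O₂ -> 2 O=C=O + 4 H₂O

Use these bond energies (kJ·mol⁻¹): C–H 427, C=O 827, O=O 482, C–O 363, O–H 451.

ΔH ≈ −1280 kJ

Bonds broken (reactants):
  C–H: 6 × 427 = 2562
  C–O: 2 × 363 = 726
  O–H: 2 × 451 = 902
  O=O: 3 × 482 = 1446
  Σ(broken) = 5636 kJ
Bonds formed (products):
  C=O: 4 × 827 = 3308
  O–H: 8 × 451 = 3608
  Σ(formed) = 6916 kJ
ΔH = Σ(broken) − Σ(formed) = 5636 − 6916 = −1280 kJ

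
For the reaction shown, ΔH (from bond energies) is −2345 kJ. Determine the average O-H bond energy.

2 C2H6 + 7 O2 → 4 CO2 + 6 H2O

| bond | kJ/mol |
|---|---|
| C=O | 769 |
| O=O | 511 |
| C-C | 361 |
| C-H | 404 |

Let D be the O-H bond energy.
Σ(broken) = 2×361 + 12×404 + 7×511 = 9147
Σ(formed) = 8×769 + 12×D = 6152 + 12D
ΔH = Σ(broken) − Σ(formed) = (9147) − (6152 + 12D) = +2995 − 12D
Setting this equal to −2345 kJ gives 12D = 5340, so D = 445 kJ/mol.

D(O-H) ≈ 445 kJ/mol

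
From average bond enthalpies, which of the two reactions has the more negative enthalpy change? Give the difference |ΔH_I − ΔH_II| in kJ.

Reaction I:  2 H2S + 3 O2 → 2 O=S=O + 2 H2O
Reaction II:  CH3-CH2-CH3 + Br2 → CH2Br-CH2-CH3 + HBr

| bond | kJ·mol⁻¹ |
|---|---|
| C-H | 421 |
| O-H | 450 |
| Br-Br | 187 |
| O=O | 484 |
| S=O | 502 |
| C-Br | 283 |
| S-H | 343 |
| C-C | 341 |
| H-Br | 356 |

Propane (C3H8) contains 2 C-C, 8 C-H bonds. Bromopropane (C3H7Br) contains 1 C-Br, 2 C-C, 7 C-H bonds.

Reaction I, by 953 kJ

Reaction I:
  Bonds broken (reactants):
    O=O: 3 × 484 = 1452
    S-H: 4 × 343 = 1372
    Σ(broken) = 2824 kJ
  Bonds formed (products):
    O-H: 4 × 450 = 1800
    S=O: 4 × 502 = 2008
    Σ(formed) = 3808 kJ
  ΔH_I = 2824 − 3808 = −984 kJ
Reaction II:
  Bonds broken (reactants):
    Br-Br: 1 × 187 = 187
    C-C: 2 × 341 = 682
    C-H: 8 × 421 = 3368
    Σ(broken) = 4237 kJ
  Bonds formed (products):
    C-Br: 1 × 283 = 283
    C-C: 2 × 341 = 682
    C-H: 7 × 421 = 2947
    H-Br: 1 × 356 = 356
    Σ(formed) = 4268 kJ
  ΔH_II = 4237 − 4268 = −31 kJ
ΔH_I − ΔH_II = −953 kJ, so reaction I has the more negative ΔH; |ΔH_I − ΔH_II| = 953 kJ.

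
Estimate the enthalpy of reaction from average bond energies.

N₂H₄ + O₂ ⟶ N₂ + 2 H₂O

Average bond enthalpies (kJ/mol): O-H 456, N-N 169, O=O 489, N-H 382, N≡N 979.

ΔH ≈ −617 kJ

Bonds broken (reactants):
  N-H: 4 × 382 = 1528
  N-N: 1 × 169 = 169
  O=O: 1 × 489 = 489
  Σ(broken) = 2186 kJ
Bonds formed (products):
  N≡N: 1 × 979 = 979
  O-H: 4 × 456 = 1824
  Σ(formed) = 2803 kJ
ΔH = Σ(broken) − Σ(formed) = 2186 − 2803 = −617 kJ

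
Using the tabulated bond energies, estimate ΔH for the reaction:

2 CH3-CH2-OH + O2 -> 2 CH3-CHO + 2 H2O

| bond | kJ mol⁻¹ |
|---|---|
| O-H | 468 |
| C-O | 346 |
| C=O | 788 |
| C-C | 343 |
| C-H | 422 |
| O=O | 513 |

ΔH ≈ −463 kJ

Bonds broken (reactants):
  C-C: 2 × 343 = 686
  C-H: 10 × 422 = 4220
  C-O: 2 × 346 = 692
  O-H: 2 × 468 = 936
  O=O: 1 × 513 = 513
  Σ(broken) = 7047 kJ
Bonds formed (products):
  C-C: 2 × 343 = 686
  C-H: 8 × 422 = 3376
  C=O: 2 × 788 = 1576
  O-H: 4 × 468 = 1872
  Σ(formed) = 7510 kJ
ΔH = Σ(broken) − Σ(formed) = 7047 − 7510 = −463 kJ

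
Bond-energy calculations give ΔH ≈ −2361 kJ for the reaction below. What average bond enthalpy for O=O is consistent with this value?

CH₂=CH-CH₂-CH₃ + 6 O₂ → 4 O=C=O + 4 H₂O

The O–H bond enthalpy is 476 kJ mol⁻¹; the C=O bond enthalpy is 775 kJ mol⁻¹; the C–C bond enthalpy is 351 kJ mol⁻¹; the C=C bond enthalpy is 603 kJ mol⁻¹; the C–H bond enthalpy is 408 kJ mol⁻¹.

Let D be the O=O bond energy.
Σ(broken) = 2×351 + 8×408 + 1×603 + 6×D = 4569 + 6D
Σ(formed) = 8×775 + 8×476 = 10008
ΔH = Σ(broken) − Σ(formed) = (4569 + 6D) − (10008) = −5439 + 6D
Setting this equal to −2361 kJ gives 6D = 3078, so D = 513 kJ/mol.

D(O=O) ≈ 513 kJ/mol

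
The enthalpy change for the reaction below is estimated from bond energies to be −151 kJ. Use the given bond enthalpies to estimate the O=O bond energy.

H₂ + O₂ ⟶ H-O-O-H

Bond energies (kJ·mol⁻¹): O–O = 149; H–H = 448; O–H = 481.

D(O=O) ≈ 512 kJ/mol

Let D be the O=O bond energy.
Σ(broken) = 1×448 + 1×D = 448 + D
Σ(formed) = 2×481 + 1×149 = 1111
ΔH = Σ(broken) − Σ(formed) = (448 + D) − (1111) = −663 + D
Setting this equal to −151 kJ gives D = 512 kJ/mol.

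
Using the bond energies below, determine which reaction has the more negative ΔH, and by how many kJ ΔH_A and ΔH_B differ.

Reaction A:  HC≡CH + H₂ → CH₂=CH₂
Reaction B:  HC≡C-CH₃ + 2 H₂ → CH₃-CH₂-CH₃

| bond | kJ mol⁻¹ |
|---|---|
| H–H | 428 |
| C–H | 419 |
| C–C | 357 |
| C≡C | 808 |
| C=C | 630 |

Reaction B, by 137 kJ

Reaction A:
  Bonds broken (reactants):
    C≡C: 1 × 808 = 808
    C–H: 2 × 419 = 838
    H–H: 1 × 428 = 428
    Σ(broken) = 2074 kJ
  Bonds formed (products):
    C–H: 4 × 419 = 1676
    C=C: 1 × 630 = 630
    Σ(formed) = 2306 kJ
  ΔH_A = 2074 − 2306 = −232 kJ
Reaction B:
  Bonds broken (reactants):
    C≡C: 1 × 808 = 808
    C–C: 1 × 357 = 357
    C–H: 4 × 419 = 1676
    H–H: 2 × 428 = 856
    Σ(broken) = 3697 kJ
  Bonds formed (products):
    C–C: 2 × 357 = 714
    C–H: 8 × 419 = 3352
    Σ(formed) = 4066 kJ
  ΔH_B = 3697 − 4066 = −369 kJ
ΔH_A − ΔH_B = +137 kJ, so reaction B has the more negative ΔH; |ΔH_A − ΔH_B| = 137 kJ.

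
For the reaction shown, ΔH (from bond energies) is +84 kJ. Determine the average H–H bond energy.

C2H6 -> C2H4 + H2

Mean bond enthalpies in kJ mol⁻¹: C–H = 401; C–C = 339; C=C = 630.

Let D be the H–H bond energy.
Σ(broken) = 1×339 + 6×401 = 2745
Σ(formed) = 4×401 + 1×630 + 1×D = 2234 + D
ΔH = Σ(broken) − Σ(formed) = (2745) − (2234 + D) = +511 − D
Setting this equal to +84 kJ gives D = 427 kJ/mol.

D(H–H) ≈ 427 kJ/mol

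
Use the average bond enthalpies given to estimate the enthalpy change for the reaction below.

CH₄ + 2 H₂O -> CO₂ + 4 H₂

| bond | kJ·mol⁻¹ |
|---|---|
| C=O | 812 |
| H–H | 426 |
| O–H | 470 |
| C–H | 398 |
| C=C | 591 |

Bonds broken (reactants):
  C–H: 4 × 398 = 1592
  O–H: 4 × 470 = 1880
  Σ(broken) = 3472 kJ
Bonds formed (products):
  C=O: 2 × 812 = 1624
  H–H: 4 × 426 = 1704
  Σ(formed) = 3328 kJ
ΔH = Σ(broken) − Σ(formed) = 3472 − 3328 = +144 kJ

ΔH ≈ +144 kJ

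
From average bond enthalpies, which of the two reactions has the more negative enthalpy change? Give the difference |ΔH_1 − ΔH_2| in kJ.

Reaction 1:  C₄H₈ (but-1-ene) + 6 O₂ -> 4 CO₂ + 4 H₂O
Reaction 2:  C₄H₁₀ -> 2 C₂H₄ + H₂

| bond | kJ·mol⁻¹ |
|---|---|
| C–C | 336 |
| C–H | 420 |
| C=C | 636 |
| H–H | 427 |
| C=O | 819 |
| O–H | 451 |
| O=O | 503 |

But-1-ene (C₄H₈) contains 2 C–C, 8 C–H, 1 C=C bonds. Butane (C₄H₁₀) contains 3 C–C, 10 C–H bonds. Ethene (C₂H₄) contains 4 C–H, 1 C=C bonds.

Reaction 1:
  Bonds broken (reactants):
    C–C: 2 × 336 = 672
    C–H: 8 × 420 = 3360
    C=C: 1 × 636 = 636
    O=O: 6 × 503 = 3018
    Σ(broken) = 7686 kJ
  Bonds formed (products):
    C=O: 8 × 819 = 6552
    O–H: 8 × 451 = 3608
    Σ(formed) = 10160 kJ
  ΔH_1 = 7686 − 10160 = −2474 kJ
Reaction 2:
  Bonds broken (reactants):
    C–C: 3 × 336 = 1008
    C–H: 10 × 420 = 4200
    Σ(broken) = 5208 kJ
  Bonds formed (products):
    C–H: 8 × 420 = 3360
    C=C: 2 × 636 = 1272
    H–H: 1 × 427 = 427
    Σ(formed) = 5059 kJ
  ΔH_2 = 5208 − 5059 = +149 kJ
ΔH_1 − ΔH_2 = −2623 kJ, so reaction 1 has the more negative ΔH; |ΔH_1 − ΔH_2| = 2623 kJ.

Reaction 1, by 2623 kJ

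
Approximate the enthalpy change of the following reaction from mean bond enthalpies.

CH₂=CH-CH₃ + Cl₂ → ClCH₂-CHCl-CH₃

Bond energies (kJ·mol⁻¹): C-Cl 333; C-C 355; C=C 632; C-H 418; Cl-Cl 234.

Bonds broken (reactants):
  C-C: 1 × 355 = 355
  C-H: 6 × 418 = 2508
  C=C: 1 × 632 = 632
  Cl-Cl: 1 × 234 = 234
  Σ(broken) = 3729 kJ
Bonds formed (products):
  C-C: 2 × 355 = 710
  C-Cl: 2 × 333 = 666
  C-H: 6 × 418 = 2508
  Σ(formed) = 3884 kJ
ΔH = Σ(broken) − Σ(formed) = 3729 − 3884 = −155 kJ

ΔH ≈ −155 kJ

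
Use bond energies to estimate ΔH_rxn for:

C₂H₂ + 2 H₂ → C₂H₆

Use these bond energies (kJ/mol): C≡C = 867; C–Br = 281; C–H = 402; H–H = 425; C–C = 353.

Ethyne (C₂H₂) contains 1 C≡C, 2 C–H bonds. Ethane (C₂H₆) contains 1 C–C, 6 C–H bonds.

Bonds broken (reactants):
  C≡C: 1 × 867 = 867
  C–H: 2 × 402 = 804
  H–H: 2 × 425 = 850
  Σ(broken) = 2521 kJ
Bonds formed (products):
  C–C: 1 × 353 = 353
  C–H: 6 × 402 = 2412
  Σ(formed) = 2765 kJ
ΔH = Σ(broken) − Σ(formed) = 2521 − 2765 = −244 kJ

ΔH ≈ −244 kJ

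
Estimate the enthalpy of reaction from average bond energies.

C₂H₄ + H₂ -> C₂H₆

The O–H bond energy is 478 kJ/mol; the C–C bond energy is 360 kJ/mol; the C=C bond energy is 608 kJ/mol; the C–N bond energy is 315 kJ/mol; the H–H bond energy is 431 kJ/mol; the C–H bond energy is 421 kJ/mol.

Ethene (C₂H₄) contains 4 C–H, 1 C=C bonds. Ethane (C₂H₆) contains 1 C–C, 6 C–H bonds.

Bonds broken (reactants):
  C–H: 4 × 421 = 1684
  C=C: 1 × 608 = 608
  H–H: 1 × 431 = 431
  Σ(broken) = 2723 kJ
Bonds formed (products):
  C–C: 1 × 360 = 360
  C–H: 6 × 421 = 2526
  Σ(formed) = 2886 kJ
ΔH = Σ(broken) − Σ(formed) = 2723 − 2886 = −163 kJ

ΔH ≈ −163 kJ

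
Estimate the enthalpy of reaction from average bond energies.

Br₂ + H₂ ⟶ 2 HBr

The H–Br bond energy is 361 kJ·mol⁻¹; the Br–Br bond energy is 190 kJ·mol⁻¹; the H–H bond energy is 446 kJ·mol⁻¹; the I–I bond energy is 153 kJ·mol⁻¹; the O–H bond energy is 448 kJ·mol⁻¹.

Bonds broken (reactants):
  Br–Br: 1 × 190 = 190
  H–H: 1 × 446 = 446
  Σ(broken) = 636 kJ
Bonds formed (products):
  H–Br: 2 × 361 = 722
  Σ(formed) = 722 kJ
ΔH = Σ(broken) − Σ(formed) = 636 − 722 = −86 kJ

ΔH ≈ −86 kJ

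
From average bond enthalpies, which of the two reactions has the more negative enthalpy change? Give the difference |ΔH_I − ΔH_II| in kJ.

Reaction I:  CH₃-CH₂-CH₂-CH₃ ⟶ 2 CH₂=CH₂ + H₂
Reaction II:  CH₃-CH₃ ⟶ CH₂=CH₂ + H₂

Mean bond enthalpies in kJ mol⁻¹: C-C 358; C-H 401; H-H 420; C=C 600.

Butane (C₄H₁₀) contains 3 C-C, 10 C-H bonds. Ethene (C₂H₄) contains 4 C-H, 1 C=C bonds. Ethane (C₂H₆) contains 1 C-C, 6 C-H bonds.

Reaction I:
  Bonds broken (reactants):
    C-C: 3 × 358 = 1074
    C-H: 10 × 401 = 4010
    Σ(broken) = 5084 kJ
  Bonds formed (products):
    C-H: 8 × 401 = 3208
    C=C: 2 × 600 = 1200
    H-H: 1 × 420 = 420
    Σ(formed) = 4828 kJ
  ΔH_I = 5084 − 4828 = +256 kJ
Reaction II:
  Bonds broken (reactants):
    C-C: 1 × 358 = 358
    C-H: 6 × 401 = 2406
    Σ(broken) = 2764 kJ
  Bonds formed (products):
    C-H: 4 × 401 = 1604
    C=C: 1 × 600 = 600
    H-H: 1 × 420 = 420
    Σ(formed) = 2624 kJ
  ΔH_II = 2764 − 2624 = +140 kJ
ΔH_I − ΔH_II = +116 kJ, so reaction II has the more negative ΔH; |ΔH_I − ΔH_II| = 116 kJ.

Reaction II, by 116 kJ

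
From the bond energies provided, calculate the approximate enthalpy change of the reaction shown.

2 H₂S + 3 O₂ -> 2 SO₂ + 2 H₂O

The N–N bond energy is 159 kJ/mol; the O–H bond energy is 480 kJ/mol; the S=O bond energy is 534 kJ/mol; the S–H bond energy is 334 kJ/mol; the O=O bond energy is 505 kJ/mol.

ΔH ≈ −1205 kJ

Bonds broken (reactants):
  O=O: 3 × 505 = 1515
  S–H: 4 × 334 = 1336
  Σ(broken) = 2851 kJ
Bonds formed (products):
  O–H: 4 × 480 = 1920
  S=O: 4 × 534 = 2136
  Σ(formed) = 4056 kJ
ΔH = Σ(broken) − Σ(formed) = 2851 − 4056 = −1205 kJ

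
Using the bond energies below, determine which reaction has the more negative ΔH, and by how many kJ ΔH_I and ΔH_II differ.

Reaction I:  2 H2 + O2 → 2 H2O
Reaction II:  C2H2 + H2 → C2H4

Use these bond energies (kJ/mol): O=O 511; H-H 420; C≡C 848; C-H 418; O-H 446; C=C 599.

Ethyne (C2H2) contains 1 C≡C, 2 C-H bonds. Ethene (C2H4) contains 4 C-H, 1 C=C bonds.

Reaction I, by 266 kJ

Reaction I:
  Bonds broken (reactants):
    H-H: 2 × 420 = 840
    O=O: 1 × 511 = 511
    Σ(broken) = 1351 kJ
  Bonds formed (products):
    O-H: 4 × 446 = 1784
    Σ(formed) = 1784 kJ
  ΔH_I = 1351 − 1784 = −433 kJ
Reaction II:
  Bonds broken (reactants):
    C≡C: 1 × 848 = 848
    C-H: 2 × 418 = 836
    H-H: 1 × 420 = 420
    Σ(broken) = 2104 kJ
  Bonds formed (products):
    C-H: 4 × 418 = 1672
    C=C: 1 × 599 = 599
    Σ(formed) = 2271 kJ
  ΔH_II = 2104 − 2271 = −167 kJ
ΔH_I − ΔH_II = −266 kJ, so reaction I has the more negative ΔH; |ΔH_I − ΔH_II| = 266 kJ.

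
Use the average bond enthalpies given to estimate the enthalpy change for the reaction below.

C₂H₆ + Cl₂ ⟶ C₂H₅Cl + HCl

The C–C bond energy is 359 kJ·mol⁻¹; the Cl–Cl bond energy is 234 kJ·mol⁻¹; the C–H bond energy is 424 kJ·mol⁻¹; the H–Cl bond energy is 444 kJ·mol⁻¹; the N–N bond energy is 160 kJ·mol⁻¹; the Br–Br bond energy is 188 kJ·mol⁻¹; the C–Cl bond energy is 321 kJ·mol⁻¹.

Bonds broken (reactants):
  C–C: 1 × 359 = 359
  C–H: 6 × 424 = 2544
  Cl–Cl: 1 × 234 = 234
  Σ(broken) = 3137 kJ
Bonds formed (products):
  C–C: 1 × 359 = 359
  C–Cl: 1 × 321 = 321
  C–H: 5 × 424 = 2120
  H–Cl: 1 × 444 = 444
  Σ(formed) = 3244 kJ
ΔH = Σ(broken) − Σ(formed) = 3137 − 3244 = −107 kJ

ΔH ≈ −107 kJ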